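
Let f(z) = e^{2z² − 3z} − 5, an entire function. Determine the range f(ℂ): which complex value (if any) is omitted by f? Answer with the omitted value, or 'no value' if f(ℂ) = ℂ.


Little Picard bounds the complement of f(ℂ) to at most one point.
The exponent g(z) = 2z² − 3z is a nonconstant polynomial, hence surjective onto ℂ. So e^{g(z)} takes every value in {e^w : w ∈ ℂ} = ℂ ∖ {0}. Adding -5 shifts the range to ℂ ∖ {-5}. f omits exactly -5.

Omitted value: -5.


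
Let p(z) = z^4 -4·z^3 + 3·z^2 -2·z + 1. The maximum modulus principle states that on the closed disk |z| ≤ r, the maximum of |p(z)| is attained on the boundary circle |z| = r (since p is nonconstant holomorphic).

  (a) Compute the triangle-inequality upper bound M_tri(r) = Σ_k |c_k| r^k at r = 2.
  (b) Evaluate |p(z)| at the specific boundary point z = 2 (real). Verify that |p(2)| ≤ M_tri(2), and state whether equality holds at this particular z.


Coefficients: c_0 = 1, c_1 = -2, c_2 = 3, c_3 = -4, c_4 = 1. Radius r = 2.
Part (a). Triangle bound: M_tri(r) = Σ_k |c_k| r^k
  = |1|·2^0 + |-2|·2^1 + |3|·2^2 + |-4|·2^3 + |1|·2^4
  = 1 + 4 + 12 + 32 + 16 = 65.
This bounds M(r) := max_{|z|=r} |p(z)| from above; equality holds iff all terms c_k z^k can be made to align in phase at a single z on |z|=r.
Part (b). At z = 2 (real, on the circle |z| = r):
  p(2) = (1)·2^0 + (-2)·2^1 + (3)·2^2 + (-4)·2^3 + (1)·2^4 = -7.
  |p(2)| = 7.
Check: |p(2)| = 7 ≤ 65 = M_tri(2). ✓ Equality does not hold at z = 2 (the coefficients have mixed signs, so the terms do not all align in phase there).

M_tri(2) = 65; |p(2)| = 7; equality at z=2: no.


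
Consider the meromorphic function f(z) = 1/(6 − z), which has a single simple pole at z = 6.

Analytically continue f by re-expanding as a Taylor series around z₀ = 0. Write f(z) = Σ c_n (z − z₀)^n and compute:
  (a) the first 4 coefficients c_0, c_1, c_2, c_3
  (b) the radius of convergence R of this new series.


Let w = z − z₀, so z = z₀ + w.
Then 6 − z = 6 − (z₀ + w) = (6 − z₀) − w = 6 − w.
f(z) = 1/(6 − w) = (1/(6)) · 1/(1 − w/(6)) = Σ_{n≥0} w^n / (6)^(n+1).
So c_n = 1/(6)^(n+1):
  c_0 = 1/(6)^1 = 1/6.
  c_1 = 1/(6)^2 = 1/36.
  c_2 = 1/(6)^3 = 1/216.
  c_3 = 1/(6)^4 = 1/1296.
The series is valid for |w/d| < 1, i.e. |z − z₀| < |d|.
Radius of convergence: R = |6 − z₀| = |6| = 6 (distance from z₀ to the singularity z = 6).

c_0 = 1/6, c_1 = 1/36, c_2 = 1/216, c_3 = 1/1296; R = 6.


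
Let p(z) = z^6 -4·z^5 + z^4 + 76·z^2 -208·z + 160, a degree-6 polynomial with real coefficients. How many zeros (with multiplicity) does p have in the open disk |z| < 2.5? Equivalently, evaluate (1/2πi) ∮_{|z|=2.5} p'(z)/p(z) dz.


The zeros of p are: (2 + 1i), (2 - 1i), 2, 2, (-2 + 2i), (-2 - 2i).
Their magnitudes are: 2.236, 2.236, 2, 2, 2.828, 2.828.
Zeros with |z| < R = 2.5: (2 + 1i), (2 - 1i), 2, 2.
Count = 4.
By the argument principle, (1/2πi) ∮_{|z|=R} p'(z)/p(z) dz equals exactly this count.

Number of zeros inside |z| < 2.5: 4.


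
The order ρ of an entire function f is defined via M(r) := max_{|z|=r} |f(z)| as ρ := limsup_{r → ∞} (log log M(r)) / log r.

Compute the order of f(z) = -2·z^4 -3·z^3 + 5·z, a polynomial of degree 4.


|f(z)| ≤ Σ|c_k|·r^k = O(r^4) as r → ∞. Polynomial growth is O(e^{r^ε}) for every ε > 0 (since r^4/e^{r^ε} → 0), so ρ ≤ ε for all ε > 0, i.e. ρ = 0. Every nonconstant polynomial has order 0.
Therefore ρ = 0.

Order ρ = 0.


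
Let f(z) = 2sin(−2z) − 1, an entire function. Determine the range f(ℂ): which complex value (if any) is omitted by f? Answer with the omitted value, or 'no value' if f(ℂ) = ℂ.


Little Picard bounds the complement of f(ℂ) to at most one point.
sin is entire and surjective onto ℂ: for every w ∈ ℂ, sin(ζ) = w has a solution ζ ∈ ℂ (e.g., via the complex inverse arcsin). With ζ = −2z this gives z = ζ/(-2). Then 2·sin(−2z) takes every value in 2·ℂ = ℂ, and adding -1 is a bijection of ℂ. So f is surjective and omits no value. (Note: only on the real line is sin bounded by [−1, 1].)

Omitted value: no value.


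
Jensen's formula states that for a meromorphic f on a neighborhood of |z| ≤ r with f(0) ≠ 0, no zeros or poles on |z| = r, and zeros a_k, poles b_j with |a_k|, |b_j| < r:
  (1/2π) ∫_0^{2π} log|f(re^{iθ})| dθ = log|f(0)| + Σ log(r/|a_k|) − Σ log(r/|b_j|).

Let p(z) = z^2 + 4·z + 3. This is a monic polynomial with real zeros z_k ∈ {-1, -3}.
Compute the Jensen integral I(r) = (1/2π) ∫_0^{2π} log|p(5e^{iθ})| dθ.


Zeros: -3, -1; r = 5.
Inside |z| < r: -3, -1. Outside (|z| ≥ r): ∅.
p(0) = 3, so log|p(0)| = log(3) = 1.0986.
Apply Jensen: I(r) = log|p(0)| + Σ_k log(r/|z_k|), summed over zeros inside |z| < r.
  log(r/|z_k|) for z_k = -1: log(5/1) = 1.6094
  log(r/|z_k|) for z_k = -3: log(5/3) = 0.5108
Sum over inside zeros: 2.1203.
I(r) = log|p(0)| + (inside sum) = 1.0986 + 2.1203 = 3.2189.
Closed form (all zeros inside, monic): I(r) = n·log(r) = 2·log(5) = 3.2189. ✓

I(r) ≈ 3.2189.


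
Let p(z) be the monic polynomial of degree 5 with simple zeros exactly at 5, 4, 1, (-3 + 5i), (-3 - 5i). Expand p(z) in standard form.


The polynomial is p(z) = ∏_{α ∈ S} (z − α), where S = {5, 4, 1, (-3 + 5i), (-3 - 5i)}.
Expanding the product yields: p(z) = z^5 -4·z^4 + 3·z^3 -186·z^2 + 866·z -680.
Note conjugate pairs combine to real quadratics: (z − (-3+5i))(z − (-3−5i)) = z² + 6z + 34.
The resulting polynomial has degree 5 and real coefficients as required.

p(z) = z^5 -4·z^4 + 3·z^3 -186·z^2 + 866·z -680.


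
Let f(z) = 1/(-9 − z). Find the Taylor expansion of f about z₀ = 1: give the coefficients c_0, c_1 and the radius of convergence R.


Let w = z − z₀, so z = z₀ + w.
Then -9 − z = -9 − (z₀ + w) = (-9 − z₀) − w = -10 − w.
f(z) = 1/(-10 − w) = (1/(-10)) · 1/(1 − w/(-10)) = Σ_{n≥0} w^n / (-10)^(n+1).
So c_n = 1/(-10)^(n+1):
  c_0 = 1/(-10)^1 = -1/10.
  c_1 = 1/(-10)^2 = 1/100.
The series is valid for |w/d| < 1, i.e. |z − z₀| < |d|.
Radius of convergence: R = |-9 − z₀| = |-10| = 10 (distance from z₀ to the singularity z = -9).

c_0 = -1/10, c_1 = 1/100; R = 10.


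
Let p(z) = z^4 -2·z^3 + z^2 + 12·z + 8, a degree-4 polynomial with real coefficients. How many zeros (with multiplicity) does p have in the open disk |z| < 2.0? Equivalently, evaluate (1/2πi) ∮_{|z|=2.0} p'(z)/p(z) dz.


The zeros of p are: (2 + 2i), (2 - 2i), -1, -1.
Their magnitudes are: 2.828, 2.828, 1, 1.
Zeros with |z| < R = 2.0: -1, -1.
Count = 2.
By the argument principle, (1/2πi) ∮_{|z|=R} p'(z)/p(z) dz equals exactly this count.

Number of zeros inside |z| < 2.0: 2.


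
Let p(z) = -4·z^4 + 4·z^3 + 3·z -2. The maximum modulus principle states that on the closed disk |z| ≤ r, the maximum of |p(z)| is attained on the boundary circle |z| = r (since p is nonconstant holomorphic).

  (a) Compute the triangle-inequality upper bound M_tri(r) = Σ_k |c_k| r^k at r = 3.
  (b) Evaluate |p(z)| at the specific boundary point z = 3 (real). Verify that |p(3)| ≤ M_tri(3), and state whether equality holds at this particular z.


Coefficients: c_0 = -2, c_1 = 3, c_2 = 0, c_3 = 4, c_4 = -4. Radius r = 3.
Part (a). Triangle bound: M_tri(r) = Σ_k |c_k| r^k
  = |-2|·3^0 + |3|·3^1 + |0|·3^2 + |4|·3^3 + |-4|·3^4
  = 2 + 9 + 0 + 108 + 324 = 443.
This bounds M(r) := max_{|z|=r} |p(z)| from above; equality holds iff all terms c_k z^k can be made to align in phase at a single z on |z|=r.
Part (b). At z = 3 (real, on the circle |z| = r):
  p(3) = (-2)·3^0 + (3)·3^1 + (0)·3^2 + (4)·3^3 + (-4)·3^4 = -209.
  |p(3)| = 209.
Check: |p(3)| = 209 ≤ 443 = M_tri(3). ✓ Equality does not hold at z = 3 (the coefficients have mixed signs, so the terms do not all align in phase there).

M_tri(3) = 443; |p(3)| = 209; equality at z=3: no.


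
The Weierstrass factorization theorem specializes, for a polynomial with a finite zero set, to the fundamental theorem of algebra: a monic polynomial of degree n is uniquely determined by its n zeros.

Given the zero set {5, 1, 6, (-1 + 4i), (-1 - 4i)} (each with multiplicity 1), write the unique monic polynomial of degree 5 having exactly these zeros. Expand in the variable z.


The polynomial is p(z) = ∏_{α ∈ S} (z − α), where S = {5, 1, 6, (-1 + 4i), (-1 - 4i)}.
Expanding the product yields: p(z) = z^5 -10·z^4 + 34·z^3 -152·z^2 + 637·z -510.
Note conjugate pairs combine to real quadratics: (z − (-1+4i))(z − (-1−4i)) = z² + 2z + 17.
The resulting polynomial has degree 5 and real coefficients as required.

p(z) = z^5 -10·z^4 + 34·z^3 -152·z^2 + 637·z -510.


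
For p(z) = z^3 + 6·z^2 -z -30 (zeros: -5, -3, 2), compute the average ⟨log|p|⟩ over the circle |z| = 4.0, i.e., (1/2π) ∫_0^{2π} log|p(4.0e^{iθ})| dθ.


Zeros: -5, -3, 2; r = 4.0.
Inside |z| < r: -3, 2. Outside (|z| ≥ r): -5.
p(0) = -30, so log|p(0)| = log(30) = 3.4012.
Apply Jensen: I(r) = log|p(0)| + Σ_k log(r/|z_k|), summed over zeros inside |z| < r.
  log(r/|z_k|) for z_k = -3: log(4.0/3) = 0.2877
  log(r/|z_k|) for z_k = 2: log(4.0/2) = 0.6931
  Outside zeros (-5) contribute nothing to the Jensen sum.
Sum over inside zeros: 0.9808.
I(r) = log|p(0)| + (inside sum) = 3.4012 + 0.9808 = 4.3820.
Note: since some zeros are outside |z| ≤ r, the simplified n·log(r) form does NOT apply — only the inside zeros contribute.

I(r) ≈ 4.3820.


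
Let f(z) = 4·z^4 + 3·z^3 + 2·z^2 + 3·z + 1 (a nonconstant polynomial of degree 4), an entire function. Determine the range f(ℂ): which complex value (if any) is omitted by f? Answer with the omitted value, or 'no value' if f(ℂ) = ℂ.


Little Picard bounds the complement of f(ℂ) to at most one point.
For every w ∈ ℂ, the equation p(z) − w = 0 is a nonconstant polynomial in z and hence has at least one root by the fundamental theorem of algebra. So p is surjective onto ℂ, omitting no value.

Omitted value: no value.


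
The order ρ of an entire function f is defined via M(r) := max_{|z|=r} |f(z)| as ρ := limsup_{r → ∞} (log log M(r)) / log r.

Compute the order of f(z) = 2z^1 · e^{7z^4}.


M(r) = max_{|z|=r} |2|·|z|^1·|e^{7z^4}| = 2·r^1 · e^{7r^4} (the factors attain their maxima compatibly on |z|=r). Then log M(r) = log 2 + 1·log r + 7r^4, dominated by the last term, so log log M(r) ~ 4·log r. The polynomial factor 2z^1 contributes only a log r term and does not affect the order. ρ = 4.
Therefore ρ = 4.

Order ρ = 4.


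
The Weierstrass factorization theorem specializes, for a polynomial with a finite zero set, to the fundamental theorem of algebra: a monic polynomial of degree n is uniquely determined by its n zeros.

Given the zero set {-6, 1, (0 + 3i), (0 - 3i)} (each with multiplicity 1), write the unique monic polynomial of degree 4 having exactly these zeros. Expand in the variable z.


The polynomial is p(z) = ∏_{α ∈ S} (z − α), where S = {-6, 1, (0 + 3i), (0 - 3i)}.
Expanding the product yields: p(z) = z^4 + 5·z^3 + 3·z^2 + 45·z -54.
Note conjugate pairs combine to real quadratics: (z − (0+3i))(z − (0−3i)) = z² + 9.
The resulting polynomial has degree 4 and real coefficients as required.

p(z) = z^4 + 5·z^3 + 3·z^2 + 45·z -54.


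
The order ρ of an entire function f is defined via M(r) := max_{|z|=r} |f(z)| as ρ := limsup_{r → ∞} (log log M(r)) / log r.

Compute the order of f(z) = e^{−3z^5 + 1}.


|e^{−3z^5 + 1}| = e^{Re(-3·z^5) + 1} ≤ e^{3|z|^5 + 1} = e^{3r^5 + 1} on |z| = r, so ρ ≤ 5. Choosing z on |z|=r so that -3·z^5 is real positive (always possible by picking arg z appropriately) gives |f(z)| = e^{3r^5 + 1}, matching the bound. The additive constant 1 does not affect log log M(r) ~ 5·log r. Hence ρ = 5.
Therefore ρ = 5.

Order ρ = 5.


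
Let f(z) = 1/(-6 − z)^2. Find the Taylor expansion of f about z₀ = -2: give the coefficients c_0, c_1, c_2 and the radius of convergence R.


Let w = z − z₀, so z = z₀ + w.
Then -6 − z = -6 − (z₀ + w) = (-6 − z₀) − w = -4 − w.
f(z) = 1/(-4 − w)^2 = (1/(-4)^2) · (1 − w/(-4))^{−2}.
By the binomial series (1−u)^{−2} = Σ_{n≥0} C(n+1, 1) u^n for |u|<1, with u = w/(-4):
  c_n = C(n+1, 1) / (-4)^(n+2).
  c_0 = 1/(-4)^2 = 1/16.
  c_1 = 2/(-4)^3 = -1/32.
  c_2 = 3/(-4)^4 = 3/256.
The series is valid for |w/d| < 1, i.e. |z − z₀| < |d|.
Radius of convergence: R = |-6 − z₀| = |-4| = 4 (distance from z₀ to the singularity z = -6).

c_0 = 1/16, c_1 = -1/32, c_2 = 3/256; R = 4.


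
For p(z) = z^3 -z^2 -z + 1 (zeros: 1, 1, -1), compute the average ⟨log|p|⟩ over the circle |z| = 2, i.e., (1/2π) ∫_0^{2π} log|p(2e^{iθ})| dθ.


Zeros: -1, 1, 1; r = 2.
Inside |z| < r: -1, 1, 1. Outside (|z| ≥ r): ∅.
p(0) = 1, so log|p(0)| = log(1) = 0.0000.
Apply Jensen: I(r) = log|p(0)| + Σ_k log(r/|z_k|), summed over zeros inside |z| < r.
  log(r/|z_k|) for z_k = 1: log(2/1) = 0.6931
  log(r/|z_k|) for z_k = 1: log(2/1) = 0.6931
  log(r/|z_k|) for z_k = -1: log(2/1) = 0.6931
Sum over inside zeros: 2.0794.
I(r) = log|p(0)| + (inside sum) = 0.0000 + 2.0794 = 2.0794.
Closed form (all zeros inside, monic): I(r) = n·log(r) = 3·log(2) = 2.0794. ✓

I(r) ≈ 2.0794.


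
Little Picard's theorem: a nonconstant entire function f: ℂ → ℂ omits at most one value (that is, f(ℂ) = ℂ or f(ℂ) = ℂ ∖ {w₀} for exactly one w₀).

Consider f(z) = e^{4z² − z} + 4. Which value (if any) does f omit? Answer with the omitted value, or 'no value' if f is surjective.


Little Picard bounds the complement of f(ℂ) to at most one point.
The exponent g(z) = 4z² − z is a nonconstant polynomial, hence surjective onto ℂ. So e^{g(z)} takes every value in {e^w : w ∈ ℂ} = ℂ ∖ {0}. Adding 4 shifts the range to ℂ ∖ {4}. f omits exactly 4.

Omitted value: 4.


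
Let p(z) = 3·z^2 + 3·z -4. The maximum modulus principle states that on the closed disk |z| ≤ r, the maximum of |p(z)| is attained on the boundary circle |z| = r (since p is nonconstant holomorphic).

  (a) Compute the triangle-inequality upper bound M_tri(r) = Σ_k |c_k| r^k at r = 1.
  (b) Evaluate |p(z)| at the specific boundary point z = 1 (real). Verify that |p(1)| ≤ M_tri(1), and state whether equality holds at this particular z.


Coefficients: c_0 = -4, c_1 = 3, c_2 = 3. Radius r = 1.
Part (a). Triangle bound: M_tri(r) = Σ_k |c_k| r^k
  = |-4|·1^0 + |3|·1^1 + |3|·1^2
  = 4 + 3 + 3 = 10.
This bounds M(r) := max_{|z|=r} |p(z)| from above; equality holds iff all terms c_k z^k can be made to align in phase at a single z on |z|=r.
Part (b). At z = 1 (real, on the circle |z| = r):
  p(1) = (-4)·1^0 + (3)·1^1 + (3)·1^2 = 2.
  |p(1)| = 2.
Check: |p(1)| = 2 ≤ 10 = M_tri(1). ✓ Equality does not hold at z = 1 (the coefficients have mixed signs, so the terms do not all align in phase there).

M_tri(1) = 10; |p(1)| = 2; equality at z=1: no.


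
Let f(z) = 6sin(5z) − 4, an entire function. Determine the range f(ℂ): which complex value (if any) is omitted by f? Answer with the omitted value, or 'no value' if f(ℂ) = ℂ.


Little Picard bounds the complement of f(ℂ) to at most one point.
sin is entire and surjective onto ℂ: for every w ∈ ℂ, sin(ζ) = w has a solution ζ ∈ ℂ (e.g., via the complex inverse arcsin). With ζ = 5z this gives z = ζ/(5). Then 6·sin(5z) takes every value in 6·ℂ = ℂ, and adding -4 is a bijection of ℂ. So f is surjective and omits no value. (Note: only on the real line is sin bounded by [−1, 1].)

Omitted value: no value.


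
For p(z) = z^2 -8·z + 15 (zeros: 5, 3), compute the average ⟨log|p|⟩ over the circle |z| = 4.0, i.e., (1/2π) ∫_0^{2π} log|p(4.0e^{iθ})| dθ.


Zeros: 3, 5; r = 4.0.
Inside |z| < r: 3. Outside (|z| ≥ r): 5.
p(0) = 15, so log|p(0)| = log(15) = 2.7081.
Apply Jensen: I(r) = log|p(0)| + Σ_k log(r/|z_k|), summed over zeros inside |z| < r.
  log(r/|z_k|) for z_k = 3: log(4.0/3) = 0.2877
  Outside zeros (5) contribute nothing to the Jensen sum.
Sum over inside zeros: 0.2877.
I(r) = log|p(0)| + (inside sum) = 2.7081 + 0.2877 = 2.9957.
Note: since some zeros are outside |z| ≤ r, the simplified n·log(r) form does NOT apply — only the inside zeros contribute.

I(r) ≈ 2.9957.


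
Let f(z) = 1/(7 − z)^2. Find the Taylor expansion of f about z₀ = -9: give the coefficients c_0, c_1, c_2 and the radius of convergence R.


Let w = z − z₀, so z = z₀ + w.
Then 7 − z = 7 − (z₀ + w) = (7 − z₀) − w = 16 − w.
f(z) = 1/(16 − w)^2 = (1/(16)^2) · (1 − w/(16))^{−2}.
By the binomial series (1−u)^{−2} = Σ_{n≥0} C(n+1, 1) u^n for |u|<1, with u = w/(16):
  c_n = C(n+1, 1) / (16)^(n+2).
  c_0 = 1/(16)^2 = 1/256.
  c_1 = 2/(16)^3 = 1/2048.
  c_2 = 3/(16)^4 = 3/65536.
The series is valid for |w/d| < 1, i.e. |z − z₀| < |d|.
Radius of convergence: R = |7 − z₀| = |16| = 16 (distance from z₀ to the singularity z = 7).

c_0 = 1/256, c_1 = 1/2048, c_2 = 3/65536; R = 16.


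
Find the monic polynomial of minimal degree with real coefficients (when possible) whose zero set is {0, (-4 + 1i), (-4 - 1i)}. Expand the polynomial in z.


The polynomial is p(z) = ∏_{α ∈ S} (z − α), where S = {0, (-4 + 1i), (-4 - 1i)}.
Expanding the product yields: p(z) = z^3 + 8·z^2 + 17·z.
Note conjugate pairs combine to real quadratics: (z − (-4+1i))(z − (-4−1i)) = z² + 8z + 17.
The resulting polynomial has degree 3 and real coefficients as required.

p(z) = z^3 + 8·z^2 + 17·z.


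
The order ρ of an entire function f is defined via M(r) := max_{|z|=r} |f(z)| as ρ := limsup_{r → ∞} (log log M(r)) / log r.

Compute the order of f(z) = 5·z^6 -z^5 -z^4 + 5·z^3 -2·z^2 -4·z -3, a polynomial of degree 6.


|f(z)| ≤ Σ|c_k|·r^k = O(r^6) as r → ∞. Polynomial growth is O(e^{r^ε}) for every ε > 0 (since r^6/e^{r^ε} → 0), so ρ ≤ ε for all ε > 0, i.e. ρ = 0. Every nonconstant polynomial has order 0.
Therefore ρ = 0.

Order ρ = 0.


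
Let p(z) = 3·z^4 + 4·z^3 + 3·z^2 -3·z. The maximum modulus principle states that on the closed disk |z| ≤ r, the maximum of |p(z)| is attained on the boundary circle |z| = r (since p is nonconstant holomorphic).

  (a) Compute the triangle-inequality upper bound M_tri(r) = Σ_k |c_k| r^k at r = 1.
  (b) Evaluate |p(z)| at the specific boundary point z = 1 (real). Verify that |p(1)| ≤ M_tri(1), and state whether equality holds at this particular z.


Coefficients: c_0 = 0, c_1 = -3, c_2 = 3, c_3 = 4, c_4 = 3. Radius r = 1.
Part (a). Triangle bound: M_tri(r) = Σ_k |c_k| r^k
  = |0|·1^0 + |-3|·1^1 + |3|·1^2 + |4|·1^3 + |3|·1^4
  = 0 + 3 + 3 + 4 + 3 = 13.
This bounds M(r) := max_{|z|=r} |p(z)| from above; equality holds iff all terms c_k z^k can be made to align in phase at a single z on |z|=r.
Part (b). At z = 1 (real, on the circle |z| = r):
  p(1) = (0)·1^0 + (-3)·1^1 + (3)·1^2 + (4)·1^3 + (3)·1^4 = 7.
  |p(1)| = 7.
Check: |p(1)| = 7 ≤ 13 = M_tri(1). ✓ Equality does not hold at z = 1 (the coefficients have mixed signs, so the terms do not all align in phase there).

M_tri(1) = 13; |p(1)| = 7; equality at z=1: no.


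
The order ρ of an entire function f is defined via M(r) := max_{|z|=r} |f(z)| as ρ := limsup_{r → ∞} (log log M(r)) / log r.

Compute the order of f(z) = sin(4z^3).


Write sin(w) = (e^{iw} ± e^{−iw})/(2 or 2i), so |sin(w)| ≤ e^{|w|}. With w = 4z^3, |w| ≤ 4r^3 + 0 on |z|=r, giving M(r) ≤ e^{4r^3 + 0} and ρ ≤ 3. For the lower bound, choose z on |z|=r with 4z^3 purely imaginary of modulus 4r^3; then |sin(4z^3)| grows like e^{4r^3}/2, so ρ ≥ 3. Hence ρ = 3.
Therefore ρ = 3.

Order ρ = 3.


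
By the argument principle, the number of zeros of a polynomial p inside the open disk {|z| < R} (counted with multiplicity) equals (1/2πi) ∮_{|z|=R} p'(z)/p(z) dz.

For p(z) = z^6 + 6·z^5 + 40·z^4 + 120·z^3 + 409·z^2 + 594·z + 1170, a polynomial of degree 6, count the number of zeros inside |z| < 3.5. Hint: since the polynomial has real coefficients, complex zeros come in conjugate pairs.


The zeros of p are: (-2 + 3i), (-2 - 3i), (0 + 3i), (0 - 3i), (-1 + 3i), (-1 - 3i).
Their magnitudes are: 3.606, 3.606, 3, 3, 3.162, 3.162.
Zeros with |z| < R = 3.5: (0 + 3i), (0 - 3i), (-1 + 3i), (-1 - 3i).
Count = 4.
By the argument principle, (1/2πi) ∮_{|z|=R} p'(z)/p(z) dz equals exactly this count.

Number of zeros inside |z| < 3.5: 4.


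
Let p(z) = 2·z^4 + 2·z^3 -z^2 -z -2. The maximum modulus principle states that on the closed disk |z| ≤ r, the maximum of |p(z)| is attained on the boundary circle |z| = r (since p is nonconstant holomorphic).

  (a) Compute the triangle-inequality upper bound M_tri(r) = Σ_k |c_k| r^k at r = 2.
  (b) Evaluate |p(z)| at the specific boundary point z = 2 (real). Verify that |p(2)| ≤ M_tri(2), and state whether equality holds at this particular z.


Coefficients: c_0 = -2, c_1 = -1, c_2 = -1, c_3 = 2, c_4 = 2. Radius r = 2.
Part (a). Triangle bound: M_tri(r) = Σ_k |c_k| r^k
  = |-2|·2^0 + |-1|·2^1 + |-1|·2^2 + |2|·2^3 + |2|·2^4
  = 2 + 2 + 4 + 16 + 32 = 56.
This bounds M(r) := max_{|z|=r} |p(z)| from above; equality holds iff all terms c_k z^k can be made to align in phase at a single z on |z|=r.
Part (b). At z = 2 (real, on the circle |z| = r):
  p(2) = (-2)·2^0 + (-1)·2^1 + (-1)·2^2 + (2)·2^3 + (2)·2^4 = 40.
  |p(2)| = 40.
Check: |p(2)| = 40 ≤ 56 = M_tri(2). ✓ Equality does not hold at z = 2 (the coefficients have mixed signs, so the terms do not all align in phase there).

M_tri(2) = 56; |p(2)| = 40; equality at z=2: no.


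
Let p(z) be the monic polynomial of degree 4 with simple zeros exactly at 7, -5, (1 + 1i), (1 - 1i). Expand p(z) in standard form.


The polynomial is p(z) = ∏_{α ∈ S} (z − α), where S = {7, -5, (1 + 1i), (1 - 1i)}.
Expanding the product yields: p(z) = z^4 -4·z^3 -29·z^2 + 66·z -70.
Note conjugate pairs combine to real quadratics: (z − (1+1i))(z − (1−1i)) = z² − 2z + 2.
The resulting polynomial has degree 4 and real coefficients as required.

p(z) = z^4 -4·z^3 -29·z^2 + 66·z -70.


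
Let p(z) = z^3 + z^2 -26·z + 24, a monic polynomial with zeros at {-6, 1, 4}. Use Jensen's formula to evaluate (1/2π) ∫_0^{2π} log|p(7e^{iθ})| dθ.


Zeros: -6, 1, 4; r = 7.
Inside |z| < r: -6, 1, 4. Outside (|z| ≥ r): ∅.
p(0) = 24, so log|p(0)| = log(24) = 3.1781.
Apply Jensen: I(r) = log|p(0)| + Σ_k log(r/|z_k|), summed over zeros inside |z| < r.
  log(r/|z_k|) for z_k = -6: log(7/6) = 0.1542
  log(r/|z_k|) for z_k = 1: log(7/1) = 1.9459
  log(r/|z_k|) for z_k = 4: log(7/4) = 0.5596
Sum over inside zeros: 2.6597.
I(r) = log|p(0)| + (inside sum) = 3.1781 + 2.6597 = 5.8377.
Closed form (all zeros inside, monic): I(r) = n·log(r) = 3·log(7) = 5.8377. ✓

I(r) ≈ 5.8377.


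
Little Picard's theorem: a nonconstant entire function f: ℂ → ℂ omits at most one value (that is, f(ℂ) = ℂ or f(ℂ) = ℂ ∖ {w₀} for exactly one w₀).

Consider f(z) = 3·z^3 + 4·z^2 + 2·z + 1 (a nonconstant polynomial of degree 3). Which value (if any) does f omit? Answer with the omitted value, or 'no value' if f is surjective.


Little Picard bounds the complement of f(ℂ) to at most one point.
For every w ∈ ℂ, the equation p(z) − w = 0 is a nonconstant polynomial in z and hence has at least one root by the fundamental theorem of algebra. So p is surjective onto ℂ, omitting no value.

Omitted value: no value.


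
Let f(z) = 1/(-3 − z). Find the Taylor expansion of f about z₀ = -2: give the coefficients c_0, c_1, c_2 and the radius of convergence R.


Let w = z − z₀, so z = z₀ + w.
Then -3 − z = -3 − (z₀ + w) = (-3 − z₀) − w = -1 − w.
f(z) = 1/(-1 − w) = (1/(-1)) · 1/(1 − w/(-1)) = Σ_{n≥0} w^n / (-1)^(n+1).
So c_n = 1/(-1)^(n+1):
  c_0 = 1/(-1)^1 = -1.
  c_1 = 1/(-1)^2 = 1.
  c_2 = 1/(-1)^3 = -1.
The series is valid for |w/d| < 1, i.e. |z − z₀| < |d|.
Radius of convergence: R = |-3 − z₀| = |-1| = 1 (distance from z₀ to the singularity z = -3).

c_0 = -1, c_1 = 1, c_2 = -1; R = 1.


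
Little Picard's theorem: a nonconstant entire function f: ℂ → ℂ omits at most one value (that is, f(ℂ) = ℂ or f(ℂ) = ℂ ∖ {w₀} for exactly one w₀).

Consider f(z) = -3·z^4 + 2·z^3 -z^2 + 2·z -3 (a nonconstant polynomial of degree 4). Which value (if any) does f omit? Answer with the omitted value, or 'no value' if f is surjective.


Little Picard bounds the complement of f(ℂ) to at most one point.
For every w ∈ ℂ, the equation p(z) − w = 0 is a nonconstant polynomial in z and hence has at least one root by the fundamental theorem of algebra. So p is surjective onto ℂ, omitting no value.

Omitted value: no value.


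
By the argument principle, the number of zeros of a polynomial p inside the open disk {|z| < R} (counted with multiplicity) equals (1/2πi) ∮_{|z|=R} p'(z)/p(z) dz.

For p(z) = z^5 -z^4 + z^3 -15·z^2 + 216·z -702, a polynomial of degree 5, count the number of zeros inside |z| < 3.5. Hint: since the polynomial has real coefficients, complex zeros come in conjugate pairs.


The zeros of p are: 3, (2 + 3i), (2 - 3i), (-3 + 3i), (-3 - 3i).
Their magnitudes are: 3, 3.606, 3.606, 4.243, 4.243.
Zeros with |z| < R = 3.5: 3.
Count = 1.
By the argument principle, (1/2πi) ∮_{|z|=R} p'(z)/p(z) dz equals exactly this count.

Number of zeros inside |z| < 3.5: 1.


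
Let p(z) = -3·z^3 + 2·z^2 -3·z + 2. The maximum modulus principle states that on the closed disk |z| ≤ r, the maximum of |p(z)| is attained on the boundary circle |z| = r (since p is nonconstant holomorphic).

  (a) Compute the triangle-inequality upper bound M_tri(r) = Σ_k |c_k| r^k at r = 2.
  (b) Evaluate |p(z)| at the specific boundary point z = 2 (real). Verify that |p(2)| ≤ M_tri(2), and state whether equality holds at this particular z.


Coefficients: c_0 = 2, c_1 = -3, c_2 = 2, c_3 = -3. Radius r = 2.
Part (a). Triangle bound: M_tri(r) = Σ_k |c_k| r^k
  = |2|·2^0 + |-3|·2^1 + |2|·2^2 + |-3|·2^3
  = 2 + 6 + 8 + 24 = 40.
This bounds M(r) := max_{|z|=r} |p(z)| from above; equality holds iff all terms c_k z^k can be made to align in phase at a single z on |z|=r.
Part (b). At z = 2 (real, on the circle |z| = r):
  p(2) = (2)·2^0 + (-3)·2^1 + (2)·2^2 + (-3)·2^3 = -20.
  |p(2)| = 20.
Check: |p(2)| = 20 ≤ 40 = M_tri(2). ✓ Equality does not hold at z = 2 (the coefficients have mixed signs, so the terms do not all align in phase there).

M_tri(2) = 40; |p(2)| = 20; equality at z=2: no.


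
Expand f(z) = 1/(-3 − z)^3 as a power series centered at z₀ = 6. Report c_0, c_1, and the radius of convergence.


Let w = z − z₀, so z = z₀ + w.
Then -3 − z = -3 − (z₀ + w) = (-3 − z₀) − w = -9 − w.
f(z) = 1/(-9 − w)^3 = (1/(-9)^3) · (1 − w/(-9))^{−3}.
By the binomial series (1−u)^{−3} = Σ_{n≥0} C(n+2, 2) u^n for |u|<1, with u = w/(-9):
  c_n = C(n+2, 2) / (-9)^(n+3).
  c_0 = 1/(-9)^3 = -1/729.
  c_1 = 3/(-9)^4 = 1/2187.
The series is valid for |w/d| < 1, i.e. |z − z₀| < |d|.
Radius of convergence: R = |-3 − z₀| = |-9| = 9 (distance from z₀ to the singularity z = -3).

c_0 = -1/729, c_1 = 1/2187; R = 9.


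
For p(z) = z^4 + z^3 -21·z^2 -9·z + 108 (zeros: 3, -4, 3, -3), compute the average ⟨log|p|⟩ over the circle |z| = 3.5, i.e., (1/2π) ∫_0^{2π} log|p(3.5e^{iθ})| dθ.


Zeros: -4, -3, 3, 3; r = 3.5.
Inside |z| < r: -3, 3, 3. Outside (|z| ≥ r): -4.
p(0) = 108, so log|p(0)| = log(108) = 4.6821.
Apply Jensen: I(r) = log|p(0)| + Σ_k log(r/|z_k|), summed over zeros inside |z| < r.
  log(r/|z_k|) for z_k = 3: log(3.5/3) = 0.1542
  log(r/|z_k|) for z_k = 3: log(3.5/3) = 0.1542
  log(r/|z_k|) for z_k = -3: log(3.5/3) = 0.1542
  Outside zeros (-4) contribute nothing to the Jensen sum.
Sum over inside zeros: 0.4625.
I(r) = log|p(0)| + (inside sum) = 4.6821 + 0.4625 = 5.1446.
Note: since some zeros are outside |z| ≤ r, the simplified n·log(r) form does NOT apply — only the inside zeros contribute.

I(r) ≈ 5.1446.


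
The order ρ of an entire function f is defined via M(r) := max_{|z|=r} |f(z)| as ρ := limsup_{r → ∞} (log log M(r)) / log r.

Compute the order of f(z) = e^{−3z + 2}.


|e^{−3z + 2}| = e^{Re(-3·z) + 2} ≤ e^{3|z|^1 + 2} = e^{3r^1 + 2} on |z| = r, so ρ ≤ 1. Choosing z on |z|=r so that -3·z is real positive (always possible by picking arg z appropriately) gives |f(z)| = e^{3r^1 + 2}, matching the bound. The additive constant 2 does not affect log log M(r) ~ 1·log r. Hence ρ = 1.
Therefore ρ = 1.

Order ρ = 1.


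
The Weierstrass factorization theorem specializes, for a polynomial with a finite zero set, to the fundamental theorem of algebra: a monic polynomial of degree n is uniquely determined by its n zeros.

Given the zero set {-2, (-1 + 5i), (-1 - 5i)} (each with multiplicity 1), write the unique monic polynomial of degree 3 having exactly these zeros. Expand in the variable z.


The polynomial is p(z) = ∏_{α ∈ S} (z − α), where S = {-2, (-1 + 5i), (-1 - 5i)}.
Expanding the product yields: p(z) = z^3 + 4·z^2 + 30·z + 52.
Note conjugate pairs combine to real quadratics: (z − (-1+5i))(z − (-1−5i)) = z² + 2z + 26.
The resulting polynomial has degree 3 and real coefficients as required.

p(z) = z^3 + 4·z^2 + 30·z + 52.


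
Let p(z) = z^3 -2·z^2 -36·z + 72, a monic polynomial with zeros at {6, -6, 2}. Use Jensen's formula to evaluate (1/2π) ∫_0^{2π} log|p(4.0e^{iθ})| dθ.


Zeros: -6, 2, 6; r = 4.0.
Inside |z| < r: 2. Outside (|z| ≥ r): -6, 6.
p(0) = 72, so log|p(0)| = log(72) = 4.2767.
Apply Jensen: I(r) = log|p(0)| + Σ_k log(r/|z_k|), summed over zeros inside |z| < r.
  log(r/|z_k|) for z_k = 2: log(4.0/2) = 0.6931
  Outside zeros (-6, 6) contribute nothing to the Jensen sum.
Sum over inside zeros: 0.6931.
I(r) = log|p(0)| + (inside sum) = 4.2767 + 0.6931 = 4.9698.
Note: since some zeros are outside |z| ≤ r, the simplified n·log(r) form does NOT apply — only the inside zeros contribute.

I(r) ≈ 4.9698.


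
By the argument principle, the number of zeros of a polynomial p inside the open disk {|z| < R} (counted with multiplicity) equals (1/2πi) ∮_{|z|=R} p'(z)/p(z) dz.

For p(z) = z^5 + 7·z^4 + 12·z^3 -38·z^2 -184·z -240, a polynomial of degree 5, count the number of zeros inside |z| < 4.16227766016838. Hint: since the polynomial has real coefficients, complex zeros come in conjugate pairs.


The zeros of p are: (-3 + 1i), (-3 - 1i), (-2 + 2i), (-2 - 2i), 3.
Their magnitudes are: 3.162, 3.162, 2.828, 2.828, 3.
Zeros with |z| < R = 4.16227766016838: (-3 + 1i), (-3 - 1i), (-2 + 2i), (-2 - 2i), 3.
Count = 5.
By the argument principle, (1/2πi) ∮_{|z|=R} p'(z)/p(z) dz equals exactly this count.

Number of zeros inside |z| < 4.16227766016838: 5.


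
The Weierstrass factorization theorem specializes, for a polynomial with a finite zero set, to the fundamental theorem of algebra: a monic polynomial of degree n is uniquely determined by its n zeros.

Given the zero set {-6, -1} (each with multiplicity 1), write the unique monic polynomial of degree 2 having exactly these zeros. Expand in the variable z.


The polynomial is p(z) = ∏_{α ∈ S} (z − α), where S = {-6, -1}.
Expanding the product yields: p(z) = z^2 + 7·z + 6.
The resulting polynomial has degree 2 and real coefficients as required.

p(z) = z^2 + 7·z + 6.


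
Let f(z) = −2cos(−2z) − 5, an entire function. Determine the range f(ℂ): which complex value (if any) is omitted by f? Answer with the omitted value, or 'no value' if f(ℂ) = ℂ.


Little Picard bounds the complement of f(ℂ) to at most one point.
cos is entire and surjective onto ℂ: for every w ∈ ℂ, cos(ζ) = w has a solution ζ ∈ ℂ (e.g., via the complex inverse arccos). With ζ = −2z this gives z = ζ/(-2). Then -2·cos(−2z) takes every value in -2·ℂ = ℂ, and adding -5 is a bijection of ℂ. So f is surjective and omits no value. (Note: only on the real line is cos bounded by [−1, 1].)

Omitted value: no value.


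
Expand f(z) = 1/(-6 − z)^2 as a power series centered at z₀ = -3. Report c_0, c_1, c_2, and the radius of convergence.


Let w = z − z₀, so z = z₀ + w.
Then -6 − z = -6 − (z₀ + w) = (-6 − z₀) − w = -3 − w.
f(z) = 1/(-3 − w)^2 = (1/(-3)^2) · (1 − w/(-3))^{−2}.
By the binomial series (1−u)^{−2} = Σ_{n≥0} C(n+1, 1) u^n for |u|<1, with u = w/(-3):
  c_n = C(n+1, 1) / (-3)^(n+2).
  c_0 = 1/(-3)^2 = 1/9.
  c_1 = 2/(-3)^3 = -2/27.
  c_2 = 3/(-3)^4 = 1/27.
The series is valid for |w/d| < 1, i.e. |z − z₀| < |d|.
Radius of convergence: R = |-6 − z₀| = |-3| = 3 (distance from z₀ to the singularity z = -6).

c_0 = 1/9, c_1 = -2/27, c_2 = 1/27; R = 3.


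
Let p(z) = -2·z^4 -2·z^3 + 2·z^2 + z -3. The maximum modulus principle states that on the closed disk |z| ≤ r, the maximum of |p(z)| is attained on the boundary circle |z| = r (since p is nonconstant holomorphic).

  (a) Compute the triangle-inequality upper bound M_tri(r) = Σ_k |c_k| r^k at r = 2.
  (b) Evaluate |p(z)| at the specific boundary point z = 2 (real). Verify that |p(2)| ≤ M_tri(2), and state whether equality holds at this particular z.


Coefficients: c_0 = -3, c_1 = 1, c_2 = 2, c_3 = -2, c_4 = -2. Radius r = 2.
Part (a). Triangle bound: M_tri(r) = Σ_k |c_k| r^k
  = |-3|·2^0 + |1|·2^1 + |2|·2^2 + |-2|·2^3 + |-2|·2^4
  = 3 + 2 + 8 + 16 + 32 = 61.
This bounds M(r) := max_{|z|=r} |p(z)| from above; equality holds iff all terms c_k z^k can be made to align in phase at a single z on |z|=r.
Part (b). At z = 2 (real, on the circle |z| = r):
  p(2) = (-3)·2^0 + (1)·2^1 + (2)·2^2 + (-2)·2^3 + (-2)·2^4 = -41.
  |p(2)| = 41.
Check: |p(2)| = 41 ≤ 61 = M_tri(2). ✓ Equality does not hold at z = 2 (the coefficients have mixed signs, so the terms do not all align in phase there).

M_tri(2) = 61; |p(2)| = 41; equality at z=2: no.


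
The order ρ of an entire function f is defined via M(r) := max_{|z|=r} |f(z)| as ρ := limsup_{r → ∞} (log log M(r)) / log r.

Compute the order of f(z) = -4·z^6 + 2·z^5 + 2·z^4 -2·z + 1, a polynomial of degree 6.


|f(z)| ≤ Σ|c_k|·r^k = O(r^6) as r → ∞. Polynomial growth is O(e^{r^ε}) for every ε > 0 (since r^6/e^{r^ε} → 0), so ρ ≤ ε for all ε > 0, i.e. ρ = 0. Every nonconstant polynomial has order 0.
Therefore ρ = 0.

Order ρ = 0.


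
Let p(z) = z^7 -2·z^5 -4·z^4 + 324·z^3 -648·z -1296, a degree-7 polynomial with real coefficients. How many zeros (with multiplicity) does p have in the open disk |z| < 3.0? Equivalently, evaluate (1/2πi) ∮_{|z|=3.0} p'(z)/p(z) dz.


The zeros of p are: (-3 + 3i), (-3 - 3i), (-1 + 1i), (-1 - 1i), (3 + 3i), (3 - 3i), 2.
Their magnitudes are: 4.243, 4.243, 1.414, 1.414, 4.243, 4.243, 2.
Zeros with |z| < R = 3.0: (-1 + 1i), (-1 - 1i), 2.
Count = 3.
By the argument principle, (1/2πi) ∮_{|z|=R} p'(z)/p(z) dz equals exactly this count.

Number of zeros inside |z| < 3.0: 3.


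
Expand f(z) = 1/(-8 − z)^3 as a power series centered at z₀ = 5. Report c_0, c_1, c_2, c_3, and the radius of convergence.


Let w = z − z₀, so z = z₀ + w.
Then -8 − z = -8 − (z₀ + w) = (-8 − z₀) − w = -13 − w.
f(z) = 1/(-13 − w)^3 = (1/(-13)^3) · (1 − w/(-13))^{−3}.
By the binomial series (1−u)^{−3} = Σ_{n≥0} C(n+2, 2) u^n for |u|<1, with u = w/(-13):
  c_n = C(n+2, 2) / (-13)^(n+3).
  c_0 = 1/(-13)^3 = -1/2197.
  c_1 = 3/(-13)^4 = 3/28561.
  c_2 = 6/(-13)^5 = -6/371293.
  c_3 = 10/(-13)^6 = 10/4826809.
The series is valid for |w/d| < 1, i.e. |z − z₀| < |d|.
Radius of convergence: R = |-8 − z₀| = |-13| = 13 (distance from z₀ to the singularity z = -8).

c_0 = -1/2197, c_1 = 3/28561, c_2 = -6/371293, c_3 = 10/4826809; R = 13.


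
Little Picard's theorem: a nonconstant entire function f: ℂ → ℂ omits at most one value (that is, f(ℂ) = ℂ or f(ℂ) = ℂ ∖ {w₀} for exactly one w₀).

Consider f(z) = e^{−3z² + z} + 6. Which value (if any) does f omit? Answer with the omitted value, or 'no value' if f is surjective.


Little Picard bounds the complement of f(ℂ) to at most one point.
The exponent g(z) = −3z² + z is a nonconstant polynomial, hence surjective onto ℂ. So e^{g(z)} takes every value in {e^w : w ∈ ℂ} = ℂ ∖ {0}. Adding 6 shifts the range to ℂ ∖ {6}. f omits exactly 6.

Omitted value: 6.


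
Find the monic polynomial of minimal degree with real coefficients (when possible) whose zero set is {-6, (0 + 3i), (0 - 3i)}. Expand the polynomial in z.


The polynomial is p(z) = ∏_{α ∈ S} (z − α), where S = {-6, (0 + 3i), (0 - 3i)}.
Expanding the product yields: p(z) = z^3 + 6·z^2 + 9·z + 54.
Note conjugate pairs combine to real quadratics: (z − (0+3i))(z − (0−3i)) = z² + 9.
The resulting polynomial has degree 3 and real coefficients as required.

p(z) = z^3 + 6·z^2 + 9·z + 54.


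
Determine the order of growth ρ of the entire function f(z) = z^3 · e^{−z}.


M(r) = max_{|z|=r} |1|·|z|^3·|e^{−z}| = 1·r^3 · e^{1r^1} (the factors attain their maxima compatibly on |z|=r). Then log M(r) = log 1 + 3·log r + 1r^1, dominated by the last term, so log log M(r) ~ 1·log r. The polynomial factor 1z^3 contributes only a log r term and does not affect the order. ρ = 1.
Therefore ρ = 1.

Order ρ = 1.


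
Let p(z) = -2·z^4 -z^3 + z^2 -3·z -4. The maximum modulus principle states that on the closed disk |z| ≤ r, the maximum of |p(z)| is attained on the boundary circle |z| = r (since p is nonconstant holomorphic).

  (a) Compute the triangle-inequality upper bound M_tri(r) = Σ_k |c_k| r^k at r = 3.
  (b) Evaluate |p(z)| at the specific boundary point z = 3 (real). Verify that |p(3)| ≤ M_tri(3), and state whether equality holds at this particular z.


Coefficients: c_0 = -4, c_1 = -3, c_2 = 1, c_3 = -1, c_4 = -2. Radius r = 3.
Part (a). Triangle bound: M_tri(r) = Σ_k |c_k| r^k
  = |-4|·3^0 + |-3|·3^1 + |1|·3^2 + |-1|·3^3 + |-2|·3^4
  = 4 + 9 + 9 + 27 + 162 = 211.
This bounds M(r) := max_{|z|=r} |p(z)| from above; equality holds iff all terms c_k z^k can be made to align in phase at a single z on |z|=r.
Part (b). At z = 3 (real, on the circle |z| = r):
  p(3) = (-4)·3^0 + (-3)·3^1 + (1)·3^2 + (-1)·3^3 + (-2)·3^4 = -193.
  |p(3)| = 193.
Check: |p(3)| = 193 ≤ 211 = M_tri(3). ✓ Equality does not hold at z = 3 (the coefficients have mixed signs, so the terms do not all align in phase there).

M_tri(3) = 211; |p(3)| = 193; equality at z=3: no.


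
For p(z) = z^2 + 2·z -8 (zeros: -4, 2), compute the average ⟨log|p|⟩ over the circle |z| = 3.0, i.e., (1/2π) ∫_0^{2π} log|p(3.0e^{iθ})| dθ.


Zeros: -4, 2; r = 3.0.
Inside |z| < r: 2. Outside (|z| ≥ r): -4.
p(0) = -8, so log|p(0)| = log(8) = 2.0794.
Apply Jensen: I(r) = log|p(0)| + Σ_k log(r/|z_k|), summed over zeros inside |z| < r.
  log(r/|z_k|) for z_k = 2: log(3.0/2) = 0.4055
  Outside zeros (-4) contribute nothing to the Jensen sum.
Sum over inside zeros: 0.4055.
I(r) = log|p(0)| + (inside sum) = 2.0794 + 0.4055 = 2.4849.
Note: since some zeros are outside |z| ≤ r, the simplified n·log(r) form does NOT apply — only the inside zeros contribute.

I(r) ≈ 2.4849.


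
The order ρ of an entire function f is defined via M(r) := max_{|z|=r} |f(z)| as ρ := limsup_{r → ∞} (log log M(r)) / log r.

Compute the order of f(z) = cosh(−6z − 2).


cosh(w) is a linear combination of e^{iw} and e^{−iw} (or e^w, e^{−w} in the hyperbolic case), so |cosh(w)| ≤ e^{|w|}. With w = −6z − 2, |w| ≤ 6|z| + 2 = 6r + 2 on |z| = r, giving M(r) ≤ e^{6r + 2}, so ρ ≤ 1. On a suitable ray (z = it for sin/cos; z = t for sinh/cosh, t real → ∞), |cosh(−6z − 2)| grows like e^{6|t|}/2, so ρ ≥ 1. Hence ρ = 1.
Therefore ρ = 1.

Order ρ = 1.


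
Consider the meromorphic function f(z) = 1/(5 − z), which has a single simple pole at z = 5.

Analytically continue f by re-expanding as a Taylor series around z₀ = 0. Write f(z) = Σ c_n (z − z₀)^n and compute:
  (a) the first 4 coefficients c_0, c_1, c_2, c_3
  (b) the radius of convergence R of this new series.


Let w = z − z₀, so z = z₀ + w.
Then 5 − z = 5 − (z₀ + w) = (5 − z₀) − w = 5 − w.
f(z) = 1/(5 − w) = (1/(5)) · 1/(1 − w/(5)) = Σ_{n≥0} w^n / (5)^(n+1).
So c_n = 1/(5)^(n+1):
  c_0 = 1/(5)^1 = 1/5.
  c_1 = 1/(5)^2 = 1/25.
  c_2 = 1/(5)^3 = 1/125.
  c_3 = 1/(5)^4 = 1/625.
The series is valid for |w/d| < 1, i.e. |z − z₀| < |d|.
Radius of convergence: R = |5 − z₀| = |5| = 5 (distance from z₀ to the singularity z = 5).

c_0 = 1/5, c_1 = 1/25, c_2 = 1/125, c_3 = 1/625; R = 5.
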